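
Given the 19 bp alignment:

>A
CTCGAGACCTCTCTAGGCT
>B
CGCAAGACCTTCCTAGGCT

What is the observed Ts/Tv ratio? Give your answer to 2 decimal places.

Transitions are A↔G and C↔T; transversions are all other mismatches.
Transitions: 3. Transversions: 1.
R = 3/1 = 3.00.

3.00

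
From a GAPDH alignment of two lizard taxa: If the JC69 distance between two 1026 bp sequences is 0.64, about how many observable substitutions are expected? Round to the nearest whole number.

442

Invert JC69: p = (3/4)(1 − e^(−4d/3)) = 0.75 × (1 − e^(-0.853333)) = 0.75 × (1 − 0.425993) = 0.430505.
Expected differing sites = pL ≈ 0.430505 × 1026 = 441.69813 ≈ 442.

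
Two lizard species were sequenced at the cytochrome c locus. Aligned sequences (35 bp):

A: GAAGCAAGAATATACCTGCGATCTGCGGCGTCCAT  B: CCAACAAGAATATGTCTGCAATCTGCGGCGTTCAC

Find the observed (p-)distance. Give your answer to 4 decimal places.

The sequences differ at 8 of 35 positions (sites 1, 2, 4, 14, 15, 20, 32, 35).
p = 8/35 = 0.228571… ≈ 0.2286 (to 4 d.p.).

0.2286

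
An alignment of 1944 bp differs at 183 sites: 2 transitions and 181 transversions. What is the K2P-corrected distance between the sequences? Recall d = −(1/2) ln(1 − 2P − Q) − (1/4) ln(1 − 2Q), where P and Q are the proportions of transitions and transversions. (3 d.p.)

P = 2/1944 ≈ 0.001029 and Q = 181/1944 ≈ 0.093107.
Under the Kimura two-parameter model, d = −½ ln(1 − 2P − Q) − ¼ ln(1 − 2Q).
1 − 2P − Q = 0.904835, giving −½ ln(0.904835) = 0.050001.
1 − 2Q = 0.813786, giving −¼ ln(0.813786) = 0.051514.
d = 0.050001 + 0.051514 = 0.101515.

0.102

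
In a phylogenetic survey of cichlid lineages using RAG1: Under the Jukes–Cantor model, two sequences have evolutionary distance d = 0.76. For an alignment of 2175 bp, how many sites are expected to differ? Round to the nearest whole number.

Invert JC69: p = (3/4)(1 − e^(−4d/3)) = 0.75 × (1 − e^(-1.013333)) = 0.75 × (1 − 0.363007) = 0.477745.
Expected differing sites = pL ≈ 0.477745 × 2175 = 1039.095375 ≈ 1039.

1039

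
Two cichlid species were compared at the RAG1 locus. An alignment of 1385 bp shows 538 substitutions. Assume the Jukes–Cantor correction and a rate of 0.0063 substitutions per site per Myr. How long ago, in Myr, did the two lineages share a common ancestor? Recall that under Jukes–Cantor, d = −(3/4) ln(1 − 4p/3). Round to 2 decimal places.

p = 538/1385 ≈ 0.388448.
d = −(3/4) ln(1 − 4p/3) = −0.75 ln(1 − 0.517931) = −0.75 ln(0.482069)
  = −0.75 × (-0.729668) = 0.547251 substitutions/site.
Under a molecular clock d = 2μt, so t = d/(2μ) = 0.547251 / (2 × 0.0063) = 43.43 Myr.

43.43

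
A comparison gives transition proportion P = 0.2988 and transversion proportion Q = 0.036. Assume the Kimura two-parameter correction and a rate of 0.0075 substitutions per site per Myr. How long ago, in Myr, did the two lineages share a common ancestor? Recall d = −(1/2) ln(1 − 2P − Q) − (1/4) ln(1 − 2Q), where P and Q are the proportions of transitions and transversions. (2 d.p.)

Under the Kimura two-parameter model, d = −½ ln(1 − 2P − Q) − ¼ ln(1 − 2Q).
1 − 2P − Q = 0.3664, giving −½ ln(0.3664) = 0.502015.
1 − 2Q = 0.928, giving −¼ ln(0.928) = 0.018681.
d = 0.502015 + 0.018681 = 0.520696.
Under a molecular clock d = 2μt, so t = d/(2μ) = 0.520696 / (2 × 0.0075) = 34.71 Myr.

34.71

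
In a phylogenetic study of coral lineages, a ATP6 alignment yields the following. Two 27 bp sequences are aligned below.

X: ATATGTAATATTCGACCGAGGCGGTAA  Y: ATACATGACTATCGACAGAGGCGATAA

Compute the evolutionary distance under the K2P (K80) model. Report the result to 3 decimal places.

0.391

Of 27 sites, 5 differences are transitions and 3 are transversions, so P = 5/27 ≈ 0.185185 and Q = 3/27 ≈ 0.111111.
Under the Kimura two-parameter model, d = −½ ln(1 − 2P − Q) − ¼ ln(1 − 2Q).
1 − 2P − Q = 0.518519, giving −½ ln(0.518519) = 0.328389.
1 − 2Q = 0.777778, giving −¼ ln(0.777778) = 0.062829.
d = 0.328389 + 0.062829 = 0.391218.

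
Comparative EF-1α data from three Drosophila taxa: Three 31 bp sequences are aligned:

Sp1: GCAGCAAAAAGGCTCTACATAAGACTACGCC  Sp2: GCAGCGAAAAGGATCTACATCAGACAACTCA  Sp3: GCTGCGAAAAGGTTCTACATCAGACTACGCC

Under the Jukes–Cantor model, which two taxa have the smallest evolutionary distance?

Sp1 and Sp3

Sp1–Sp2: 6/31 differ, p = 0.194, d = 0.224.
Sp1–Sp3: 4/31 differ, p = 0.129, d = 0.142.
Sp2–Sp3: 5/31 differ, p = 0.161, d = 0.182.
The smallest distance is between Sp1 and Sp3.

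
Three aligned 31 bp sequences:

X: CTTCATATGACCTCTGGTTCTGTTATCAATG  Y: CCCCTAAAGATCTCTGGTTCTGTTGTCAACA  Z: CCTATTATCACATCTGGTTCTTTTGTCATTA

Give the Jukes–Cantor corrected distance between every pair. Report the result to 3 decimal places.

d(X,Y) = 0.367, d(X,Z) = 0.367, d(Y,Z) = 0.422

X–Y: 9/31 sites differ → p ≈ 0.290323, d = −0.75 ln(1 − 0.387097) = 0.367161 ≈ 0.367.
X–Z: 9/31 sites differ → p ≈ 0.290323, d = −0.75 ln(1 − 0.387097) = 0.367161 ≈ 0.367.
Y–Z: 10/31 sites differ → p ≈ 0.322581, d = −0.75 ln(1 − 0.430108) = 0.421731 ≈ 0.422.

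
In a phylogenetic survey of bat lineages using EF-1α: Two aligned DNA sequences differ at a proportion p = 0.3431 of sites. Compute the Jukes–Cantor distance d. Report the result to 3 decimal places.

0.459

d = −(3/4) ln(1 − 4p/3) = −0.75 ln(1 − 0.457467) = −0.75 ln(0.542533)
  = −0.75 × (-0.611506) = 0.458630 substitutions/site.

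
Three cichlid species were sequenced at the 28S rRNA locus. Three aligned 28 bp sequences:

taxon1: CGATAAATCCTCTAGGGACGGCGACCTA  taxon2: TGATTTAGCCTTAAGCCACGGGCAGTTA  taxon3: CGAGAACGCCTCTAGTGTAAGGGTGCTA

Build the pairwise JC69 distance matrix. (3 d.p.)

taxon1–taxon2: 12/28 sites differ → p ≈ 0.428571, d = −0.75 ln(1 − 0.571428) = 0.635472 ≈ 0.635.
taxon1–taxon3: 10/28 sites differ → p ≈ 0.357143, d = −0.75 ln(1 − 0.476191) = 0.484971 ≈ 0.485.
taxon2–taxon3: 15/28 sites differ → p ≈ 0.535714, d = −0.75 ln(1 − 0.714285) = 0.939570 ≈ 0.940.

d(taxon1,taxon2) = 0.635, d(taxon1,taxon3) = 0.485, d(taxon2,taxon3) = 0.940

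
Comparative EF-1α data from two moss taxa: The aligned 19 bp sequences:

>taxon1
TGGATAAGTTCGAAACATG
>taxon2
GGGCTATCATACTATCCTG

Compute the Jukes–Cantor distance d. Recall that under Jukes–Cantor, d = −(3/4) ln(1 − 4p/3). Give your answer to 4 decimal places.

0.9074

The sequences differ at 10 of 19 sites (1, 4, 7, 8, 9, 11, 12, 13, 15, 17), so p = 10/19 ≈ 0.526316.
d = −(3/4) ln(1 − 4p/3) = −0.75 ln(1 − 0.701755) = −0.75 ln(0.298245)
  = −0.75 × (-1.209840) = 0.907380 substitutions/site.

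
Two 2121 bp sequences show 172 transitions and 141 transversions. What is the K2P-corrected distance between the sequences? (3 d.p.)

0.165

P = 172/2121 ≈ 0.081094 and Q = 141/2121 ≈ 0.066478.
Under the Kimura two-parameter model, d = −½ ln(1 − 2P − Q) − ¼ ln(1 − 2Q).
1 − 2P − Q = 0.771334, giving −½ ln(0.771334) = 0.129817.
1 − 2Q = 0.867044, giving −¼ ln(0.867044) = 0.035666.
d = 0.129817 + 0.035666 = 0.165483.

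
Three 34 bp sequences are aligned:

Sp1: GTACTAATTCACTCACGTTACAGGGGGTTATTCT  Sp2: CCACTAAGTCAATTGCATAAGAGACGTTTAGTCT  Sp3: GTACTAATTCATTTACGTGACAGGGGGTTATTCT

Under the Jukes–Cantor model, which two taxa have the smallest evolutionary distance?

Sp1 and Sp3

Sp1–Sp2: 13/34 differ, p = 0.382, d = 0.535.
Sp1–Sp3: 3/34 differ, p = 0.088, d = 0.094.
Sp2–Sp3: 12/34 differ, p = 0.353, d = 0.477.
The smallest distance is between Sp1 and Sp3.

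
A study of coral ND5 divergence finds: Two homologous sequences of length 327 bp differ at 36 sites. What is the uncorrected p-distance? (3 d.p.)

p = 36/327 = 0.110091… ≈ 0.110 (to 3 d.p.).

0.110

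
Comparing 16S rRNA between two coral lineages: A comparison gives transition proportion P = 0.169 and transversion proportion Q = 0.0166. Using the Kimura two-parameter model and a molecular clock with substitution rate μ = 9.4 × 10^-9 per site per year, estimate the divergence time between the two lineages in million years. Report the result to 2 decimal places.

Under the Kimura two-parameter model, d = −½ ln(1 − 2P − Q) − ¼ ln(1 − 2Q).
1 − 2P − Q = 0.6454, giving −½ ln(0.6454) = 0.218942.
1 − 2Q = 0.9668, giving −¼ ln(0.9668) = 0.008441.
d = 0.218942 + 0.008441 = 0.227383.
Under a molecular clock d = 2μt, so t = d/(2μ) = 0.227383 / (2 × 9.4 × 10^-9) = 12.09 million years.

12.09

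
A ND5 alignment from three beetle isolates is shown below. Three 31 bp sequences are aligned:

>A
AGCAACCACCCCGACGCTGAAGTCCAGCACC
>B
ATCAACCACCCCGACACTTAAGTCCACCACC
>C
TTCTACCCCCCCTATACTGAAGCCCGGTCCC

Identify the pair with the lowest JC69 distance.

A and B

A–B: 4/31 differ, p = 0.129, d = 0.142.
A–C: 11/31 differ, p = 0.355, d = 0.481.
B–C: 11/31 differ, p = 0.355, d = 0.481.
The smallest distance is between A and B.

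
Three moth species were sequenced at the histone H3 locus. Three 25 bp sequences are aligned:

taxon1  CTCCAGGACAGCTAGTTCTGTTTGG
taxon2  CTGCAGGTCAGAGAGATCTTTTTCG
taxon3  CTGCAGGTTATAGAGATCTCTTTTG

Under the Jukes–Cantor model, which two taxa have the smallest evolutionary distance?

taxon1–taxon2: 7/25 differ, p = 0.280, d = 0.351.
taxon1–taxon3: 9/25 differ, p = 0.360, d = 0.490.
taxon2–taxon3: 4/25 differ, p = 0.160, d = 0.180.
The smallest distance is between taxon2 and taxon3.

taxon2 and taxon3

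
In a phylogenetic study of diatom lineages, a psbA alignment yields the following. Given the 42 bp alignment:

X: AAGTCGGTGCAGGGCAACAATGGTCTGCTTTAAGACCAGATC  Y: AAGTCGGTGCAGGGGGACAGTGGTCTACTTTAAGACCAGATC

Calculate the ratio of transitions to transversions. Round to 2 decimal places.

3.00

Transitions are A↔G and C↔T; transversions are all other mismatches.
Transitions: 3. Transversions: 1.
R = 3/1 = 3.00.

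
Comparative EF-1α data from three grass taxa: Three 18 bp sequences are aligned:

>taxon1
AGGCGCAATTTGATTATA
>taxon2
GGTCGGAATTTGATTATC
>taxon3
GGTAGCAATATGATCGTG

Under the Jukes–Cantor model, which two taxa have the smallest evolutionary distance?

taxon1–taxon2: 4/18 differ, p = 0.222, d = 0.264.
taxon1–taxon3: 7/18 differ, p = 0.389, d = 0.548.
taxon2–taxon3: 6/18 differ, p = 0.333, d = 0.441.
The smallest distance is between taxon1 and taxon2.

taxon1 and taxon2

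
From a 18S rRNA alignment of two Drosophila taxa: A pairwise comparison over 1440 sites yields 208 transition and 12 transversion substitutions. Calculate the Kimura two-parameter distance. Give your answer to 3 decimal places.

P = 208/1440 ≈ 0.144444 and Q = 12/1440 ≈ 0.008333.
Under the Kimura two-parameter model, d = −½ ln(1 − 2P − Q) − ¼ ln(1 − 2Q).
1 − 2P − Q = 0.702779, giving −½ ln(0.702779) = 0.176356.
1 − 2Q = 0.983334, giving −¼ ln(0.983334) = 0.004202.
d = 0.176356 + 0.004202 = 0.180558.

0.181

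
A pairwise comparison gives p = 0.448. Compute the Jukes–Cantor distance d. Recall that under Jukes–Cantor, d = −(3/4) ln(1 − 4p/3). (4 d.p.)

d = −(3/4) ln(1 − 4p/3) = −0.75 ln(1 − 0.597333) = −0.75 ln(0.402667)
  = −0.75 × (-0.909645) = 0.682234 substitutions/site.

0.6822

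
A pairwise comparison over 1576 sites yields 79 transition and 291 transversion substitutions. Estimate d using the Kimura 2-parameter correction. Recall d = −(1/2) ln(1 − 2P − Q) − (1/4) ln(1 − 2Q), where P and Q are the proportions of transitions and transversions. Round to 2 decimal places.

0.28

P = 79/1576 ≈ 0.050127 and Q = 291/1576 ≈ 0.184645.
Under the Kimura two-parameter model, d = −½ ln(1 − 2P − Q) − ¼ ln(1 − 2Q).
1 − 2P − Q = 0.715101, giving −½ ln(0.715101) = 0.167666.
1 − 2Q = 0.63071, giving −¼ ln(0.63071) = 0.115227.
d = 0.167666 + 0.115227 = 0.282893.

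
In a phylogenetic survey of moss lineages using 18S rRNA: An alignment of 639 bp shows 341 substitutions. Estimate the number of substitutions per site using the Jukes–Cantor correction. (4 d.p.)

0.9324

p = 341/639 ≈ 0.533646.
d = −(3/4) ln(1 − 4p/3) = −0.75 ln(1 − 0.711528) = −0.75 ln(0.288472)
  = −0.75 × (-1.243157) = 0.932368 substitutions/site.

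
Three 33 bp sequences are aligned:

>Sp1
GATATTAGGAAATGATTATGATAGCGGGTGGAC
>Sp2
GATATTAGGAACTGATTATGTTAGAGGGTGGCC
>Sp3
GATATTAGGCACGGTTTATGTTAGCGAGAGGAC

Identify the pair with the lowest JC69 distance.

Sp1–Sp2: 4/33 differ, p = 0.121, d = 0.132.
Sp1–Sp3: 7/33 differ, p = 0.212, d = 0.249.
Sp2–Sp3: 7/33 differ, p = 0.212, d = 0.249.
The smallest distance is between Sp1 and Sp2.

Sp1 and Sp2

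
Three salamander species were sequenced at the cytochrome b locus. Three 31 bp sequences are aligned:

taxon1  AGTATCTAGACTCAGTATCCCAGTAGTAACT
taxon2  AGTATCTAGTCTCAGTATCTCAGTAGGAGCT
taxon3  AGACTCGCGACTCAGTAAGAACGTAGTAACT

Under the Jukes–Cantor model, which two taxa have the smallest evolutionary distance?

taxon1–taxon2: 4/31 differ, p = 0.129, d = 0.142.
taxon1–taxon3: 9/31 differ, p = 0.290, d = 0.367.
taxon2–taxon3: 12/31 differ, p = 0.387, d = 0.544.
The smallest distance is between taxon1 and taxon2.

taxon1 and taxon2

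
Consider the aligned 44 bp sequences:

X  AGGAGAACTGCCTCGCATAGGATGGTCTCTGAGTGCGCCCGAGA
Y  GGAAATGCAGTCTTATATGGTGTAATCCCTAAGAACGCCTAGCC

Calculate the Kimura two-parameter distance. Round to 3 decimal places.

1.625

Of 44 sites, 18 differences are transitions and 6 are transversions, so P = 18/44 ≈ 0.409091 and Q = 6/44 ≈ 0.136364.
Under the Kimura two-parameter model, d = −½ ln(1 − 2P − Q) − ¼ ln(1 − 2Q).
1 − 2P − Q = 0.045454, giving −½ ln(0.045454) = 1.545527.
1 − 2Q = 0.727272, giving −¼ ln(0.727272) = 0.079614.
d = 1.545527 + 0.079614 = 1.625141.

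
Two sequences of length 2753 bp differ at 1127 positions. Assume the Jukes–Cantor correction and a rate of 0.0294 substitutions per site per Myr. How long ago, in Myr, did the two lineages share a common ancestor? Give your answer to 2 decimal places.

10.07

p = 1127/2753 ≈ 0.409372.
d = −(3/4) ln(1 − 4p/3) = −0.75 ln(1 − 0.545829) = −0.75 ln(0.454171)
  = −0.75 × (-0.789281) = 0.591961 substitutions/site.
Under a molecular clock d = 2μt, so t = d/(2μ) = 0.591961 / (2 × 0.0294) = 10.07 Myr.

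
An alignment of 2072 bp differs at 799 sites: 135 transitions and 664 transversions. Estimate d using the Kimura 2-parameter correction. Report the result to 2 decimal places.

0.56

P = 135/2072 ≈ 0.065154 and Q = 664/2072 ≈ 0.320463.
Under the Kimura two-parameter model, d = −½ ln(1 − 2P − Q) − ¼ ln(1 − 2Q).
1 − 2P − Q = 0.549229, giving −½ ln(0.549229) = 0.299620.
1 − 2Q = 0.359074, giving −¼ ln(0.359074) = 0.256057.
d = 0.299620 + 0.256057 = 0.555677.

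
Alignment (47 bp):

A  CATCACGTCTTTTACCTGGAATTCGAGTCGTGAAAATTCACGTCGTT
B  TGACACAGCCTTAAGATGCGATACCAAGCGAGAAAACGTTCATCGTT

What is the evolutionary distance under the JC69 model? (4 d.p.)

0.6793

The sequences differ at 21 of 47 sites, so p = 21/47 ≈ 0.446809.
d = −(3/4) ln(1 − 4p/3) = −0.75 ln(1 − 0.595745) = −0.75 ln(0.404255)
  = −0.75 × (-0.905709) = 0.679282 substitutions/site.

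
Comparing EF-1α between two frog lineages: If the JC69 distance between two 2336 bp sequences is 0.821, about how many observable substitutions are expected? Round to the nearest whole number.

Invert JC69: p = (3/4)(1 − e^(−4d/3)) = 0.75 × (1 − e^(-1.094667)) = 0.75 × (1 − 0.334651) = 0.499012.
Expected differing sites = pL ≈ 0.499012 × 2336 = 1165.692032 ≈ 1166.

1166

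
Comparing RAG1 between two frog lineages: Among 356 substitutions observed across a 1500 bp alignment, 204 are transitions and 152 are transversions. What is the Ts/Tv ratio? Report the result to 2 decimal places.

R = 204/152 = 1.342105… ≈ 1.34 (to 2 d.p.).

1.34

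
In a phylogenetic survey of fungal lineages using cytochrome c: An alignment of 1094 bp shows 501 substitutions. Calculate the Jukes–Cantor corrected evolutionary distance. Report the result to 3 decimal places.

0.707

p = 501/1094 ≈ 0.457952.
d = −(3/4) ln(1 − 4p/3) = −0.75 ln(1 − 0.610603) = −0.75 ln(0.389397)
  = −0.75 × (-0.943156) = 0.707367 substitutions/site.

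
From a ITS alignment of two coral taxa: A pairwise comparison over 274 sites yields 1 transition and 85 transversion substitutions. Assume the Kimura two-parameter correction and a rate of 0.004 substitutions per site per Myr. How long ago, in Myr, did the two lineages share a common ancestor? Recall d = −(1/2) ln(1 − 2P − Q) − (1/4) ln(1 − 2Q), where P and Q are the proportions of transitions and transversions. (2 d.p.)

54.15

P = 1/274 ≈ 0.00365 and Q = 85/274 ≈ 0.310219.
Under the Kimura two-parameter model, d = −½ ln(1 − 2P − Q) − ¼ ln(1 − 2Q).
1 − 2P − Q = 0.682481, giving −½ ln(0.682481) = 0.191010.
1 − 2Q = 0.379562, giving −¼ ln(0.379562) = 0.242184.
d = 0.191010 + 0.242184 = 0.433194.
Under a molecular clock d = 2μt, so t = d/(2μ) = 0.433194 / (2 × 0.004) = 54.15 Myr.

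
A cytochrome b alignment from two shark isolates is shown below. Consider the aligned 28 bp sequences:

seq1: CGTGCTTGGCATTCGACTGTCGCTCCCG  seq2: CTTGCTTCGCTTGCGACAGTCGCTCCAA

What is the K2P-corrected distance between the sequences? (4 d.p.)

Of 28 sites, 1 differences are transitions and 6 are transversions, so P = 1/28 ≈ 0.035714 and Q = 6/28 ≈ 0.214286.
Under the Kimura two-parameter model, d = −½ ln(1 − 2P − Q) − ¼ ln(1 − 2Q).
1 − 2P − Q = 0.714286, giving −½ ln(0.714286) = 0.168236.
1 − 2Q = 0.571428, giving −¼ ln(0.571428) = 0.139904.
d = 0.168236 + 0.139904 = 0.308140.

0.3081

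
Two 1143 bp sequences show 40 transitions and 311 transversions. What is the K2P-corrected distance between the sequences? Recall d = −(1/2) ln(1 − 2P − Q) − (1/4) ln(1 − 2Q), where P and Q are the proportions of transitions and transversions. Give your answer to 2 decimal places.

P = 40/1143 ≈ 0.034996 and Q = 311/1143 ≈ 0.272091.
Under the Kimura two-parameter model, d = −½ ln(1 − 2P − Q) − ¼ ln(1 − 2Q).
1 − 2P − Q = 0.657917, giving −½ ln(0.657917) = 0.209338.
1 − 2Q = 0.455818, giving −¼ ln(0.455818) = 0.196415.
d = 0.209338 + 0.196415 = 0.405753.

0.41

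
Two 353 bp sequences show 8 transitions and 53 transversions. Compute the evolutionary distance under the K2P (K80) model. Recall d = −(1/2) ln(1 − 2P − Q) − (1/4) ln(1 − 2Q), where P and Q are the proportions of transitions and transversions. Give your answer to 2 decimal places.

P = 8/353 ≈ 0.022663 and Q = 53/353 ≈ 0.150142.
Under the Kimura two-parameter model, d = −½ ln(1 − 2P − Q) − ¼ ln(1 − 2Q).
1 − 2P − Q = 0.804532, giving −½ ln(0.804532) = 0.108747.
1 − 2Q = 0.699716, giving −¼ ln(0.699716) = 0.089270.
d = 0.108747 + 0.089270 = 0.198017.

0.20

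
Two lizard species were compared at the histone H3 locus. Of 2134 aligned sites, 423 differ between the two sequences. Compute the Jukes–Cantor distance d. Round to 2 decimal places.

p = 423/2134 ≈ 0.198219.
d = −(3/4) ln(1 − 4p/3) = −0.75 ln(1 − 0.264292) = −0.75 ln(0.735708)
  = −0.75 × (-0.306922) = 0.230192 substitutions/site.

0.23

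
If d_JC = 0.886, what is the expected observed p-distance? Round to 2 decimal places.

p = (3/4)(1 − e^(−4d/3)) = 0.75 × (1 − e^(-1.181333)) = 0.75 × (1 − 0.306869) = 0.519848.

0.52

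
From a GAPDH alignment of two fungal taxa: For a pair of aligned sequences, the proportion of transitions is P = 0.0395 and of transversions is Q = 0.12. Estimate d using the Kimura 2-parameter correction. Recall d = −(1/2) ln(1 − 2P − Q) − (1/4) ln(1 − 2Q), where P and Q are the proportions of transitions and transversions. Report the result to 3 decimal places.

0.180

Under the Kimura two-parameter model, d = −½ ln(1 − 2P − Q) − ¼ ln(1 − 2Q).
1 − 2P − Q = 0.801, giving −½ ln(0.801) = 0.110947.
1 − 2Q = 0.76, giving −¼ ln(0.76) = 0.068609.
d = 0.110947 + 0.068609 = 0.179556.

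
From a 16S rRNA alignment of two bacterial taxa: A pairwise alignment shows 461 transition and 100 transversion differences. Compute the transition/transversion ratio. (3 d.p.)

R = 461/100 = 4.610.

4.610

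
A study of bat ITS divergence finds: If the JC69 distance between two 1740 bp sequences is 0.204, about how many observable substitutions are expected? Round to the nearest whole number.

311

Invert JC69: p = (3/4)(1 − e^(−4d/3)) = 0.75 × (1 − e^(-0.272)) = 0.75 × (1 − 0.761854) = 0.178610.
Expected differing sites = pL ≈ 0.178610 × 1740 = 310.7814 ≈ 311.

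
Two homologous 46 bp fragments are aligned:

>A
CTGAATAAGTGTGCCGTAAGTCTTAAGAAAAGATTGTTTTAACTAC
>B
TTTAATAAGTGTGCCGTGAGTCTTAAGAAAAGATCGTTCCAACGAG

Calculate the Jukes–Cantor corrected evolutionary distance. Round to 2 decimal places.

The sequences differ at 8 of 46 sites (1, 3, 18, 35, 39, 40, 44, 46), so p = 8/46 ≈ 0.173913.
d = −(3/4) ln(1 − 4p/3) = −0.75 ln(1 − 0.231884) = −0.75 ln(0.768116)
  = −0.75 × (-0.263815) = 0.197861 substitutions/site.

0.20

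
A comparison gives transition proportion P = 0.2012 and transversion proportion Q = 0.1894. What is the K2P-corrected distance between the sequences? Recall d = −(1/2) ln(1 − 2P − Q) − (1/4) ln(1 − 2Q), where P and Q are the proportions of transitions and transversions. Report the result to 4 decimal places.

0.5670

Under the Kimura two-parameter model, d = −½ ln(1 − 2P − Q) − ¼ ln(1 − 2Q).
1 − 2P − Q = 0.4082, giving −½ ln(0.4082) = 0.447999.
1 − 2Q = 0.6212, giving −¼ ln(0.6212) = 0.119026.
d = 0.447999 + 0.119026 = 0.567025.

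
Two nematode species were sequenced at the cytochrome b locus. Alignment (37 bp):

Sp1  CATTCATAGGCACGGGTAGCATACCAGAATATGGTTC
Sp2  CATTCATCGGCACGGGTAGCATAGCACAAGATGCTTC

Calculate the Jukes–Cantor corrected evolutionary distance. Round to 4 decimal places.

0.1490

The sequences differ at 5 of 37 sites (8, 24, 27, 30, 34), so p = 5/37 ≈ 0.135135.
d = −(3/4) ln(1 − 4p/3) = −0.75 ln(1 − 0.18018) = −0.75 ln(0.81982)
  = −0.75 × (-0.198670) = 0.149003 substitutions/site.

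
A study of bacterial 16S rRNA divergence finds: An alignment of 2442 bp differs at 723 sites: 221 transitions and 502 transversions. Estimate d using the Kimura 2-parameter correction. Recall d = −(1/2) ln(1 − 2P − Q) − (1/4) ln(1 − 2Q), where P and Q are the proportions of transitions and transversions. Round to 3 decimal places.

0.377

P = 221/2442 ≈ 0.0905 and Q = 502/2442 ≈ 0.205569.
Under the Kimura two-parameter model, d = −½ ln(1 − 2P − Q) − ¼ ln(1 − 2Q).
1 − 2P − Q = 0.613431, giving −½ ln(0.613431) = 0.244344.
1 − 2Q = 0.588862, giving −¼ ln(0.588862) = 0.132391.
d = 0.244344 + 0.132391 = 0.376735.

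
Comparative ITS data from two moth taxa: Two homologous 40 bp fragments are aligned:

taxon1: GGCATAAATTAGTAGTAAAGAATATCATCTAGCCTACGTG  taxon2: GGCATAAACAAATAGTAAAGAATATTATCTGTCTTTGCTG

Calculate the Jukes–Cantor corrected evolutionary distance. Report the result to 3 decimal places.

0.304

The sequences differ at 10 of 40 sites (9, 10, 12, 26, 31, 32, 34, 36, 37, 38), so p = 10/40 = 0.25.
d = −(3/4) ln(1 − 4p/3) = −0.75 ln(1 − 0.333333) = −0.75 ln(0.666667)
  = −0.75 × (-0.405465) = 0.304099 substitutions/site.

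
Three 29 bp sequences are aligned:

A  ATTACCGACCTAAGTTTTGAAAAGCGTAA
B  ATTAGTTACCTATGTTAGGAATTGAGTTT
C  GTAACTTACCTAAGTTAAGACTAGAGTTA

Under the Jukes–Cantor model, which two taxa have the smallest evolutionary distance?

A–B: 11/29 differ, p = 0.379, d = 0.529.
A–C: 10/29 differ, p = 0.345, d = 0.462.
B–C: 8/29 differ, p = 0.276, d = 0.344.
The smallest distance is between B and C.

B and C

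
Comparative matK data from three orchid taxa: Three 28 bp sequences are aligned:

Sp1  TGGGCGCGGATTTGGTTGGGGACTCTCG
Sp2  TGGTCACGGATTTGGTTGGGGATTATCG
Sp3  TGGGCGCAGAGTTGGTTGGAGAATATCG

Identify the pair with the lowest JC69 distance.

Sp1 and Sp2

Sp1–Sp2: 4/28 differ, p = 0.143, d = 0.158.
Sp1–Sp3: 5/28 differ, p = 0.179, d = 0.204.
Sp2–Sp3: 6/28 differ, p = 0.214, d = 0.252.
The smallest distance is between Sp1 and Sp2.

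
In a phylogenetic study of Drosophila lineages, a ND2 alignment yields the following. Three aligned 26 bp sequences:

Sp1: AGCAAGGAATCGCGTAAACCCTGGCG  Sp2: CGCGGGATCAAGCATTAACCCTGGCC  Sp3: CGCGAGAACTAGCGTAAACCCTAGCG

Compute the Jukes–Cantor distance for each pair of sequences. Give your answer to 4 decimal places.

d(Sp1,Sp2) = 0.6228, d(Sp1,Sp3) = 0.2758, d(Sp2,Sp3) = 0.3335

Sp1–Sp2: 11/26 sites differ → p ≈ 0.423077, d = −0.75 ln(1 − 0.564103) = 0.622762 ≈ 0.6228.
Sp1–Sp3: 6/26 sites differ → p ≈ 0.230769, d = −0.75 ln(1 − 0.307692) = 0.275793 ≈ 0.2758.
Sp2–Sp3: 7/26 sites differ → p ≈ 0.269231, d = −0.75 ln(1 − 0.358975) = 0.333515 ≈ 0.3335.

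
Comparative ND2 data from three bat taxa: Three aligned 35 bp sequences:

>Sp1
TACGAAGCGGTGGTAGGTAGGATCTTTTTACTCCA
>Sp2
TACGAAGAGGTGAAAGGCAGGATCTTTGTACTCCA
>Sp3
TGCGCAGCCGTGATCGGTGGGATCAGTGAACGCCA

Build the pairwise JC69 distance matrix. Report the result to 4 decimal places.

Sp1–Sp2: 5/35 sites differ → p ≈ 0.142857, d = −0.75 ln(1 − 0.190476) = 0.158482 ≈ 0.1585.
Sp1–Sp3: 11/35 sites differ → p ≈ 0.314286, d = −0.75 ln(1 − 0.419048) = 0.407315 ≈ 0.4073.
Sp2–Sp3: 12/35 sites differ → p ≈ 0.342857, d = −0.75 ln(1 − 0.457143) = 0.458182 ≈ 0.4582.

d(Sp1,Sp2) = 0.1585, d(Sp1,Sp3) = 0.4073, d(Sp2,Sp3) = 0.4582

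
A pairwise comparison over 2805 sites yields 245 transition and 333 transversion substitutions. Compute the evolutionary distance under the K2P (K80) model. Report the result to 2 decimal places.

P = 245/2805 ≈ 0.087344 and Q = 333/2805 ≈ 0.118717.
Under the Kimura two-parameter model, d = −½ ln(1 − 2P − Q) − ¼ ln(1 − 2Q).
1 − 2P − Q = 0.706595, giving −½ ln(0.706595) = 0.173649.
1 − 2Q = 0.762566, giving −¼ ln(0.762566) = 0.067767.
d = 0.173649 + 0.067767 = 0.241416.

0.24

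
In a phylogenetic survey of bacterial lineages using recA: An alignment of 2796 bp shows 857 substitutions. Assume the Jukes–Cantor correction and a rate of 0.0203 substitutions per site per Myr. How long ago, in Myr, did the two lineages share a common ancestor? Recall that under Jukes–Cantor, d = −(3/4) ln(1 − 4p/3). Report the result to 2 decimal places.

9.71

p = 857/2796 ≈ 0.306509.
d = −(3/4) ln(1 − 4p/3) = −0.75 ln(1 − 0.408679) = −0.75 ln(0.591321)
  = −0.75 × (-0.525396) = 0.394047 substitutions/site.
Under a molecular clock d = 2μt, so t = d/(2μ) = 0.394047 / (2 × 0.0203) = 9.71 Myr.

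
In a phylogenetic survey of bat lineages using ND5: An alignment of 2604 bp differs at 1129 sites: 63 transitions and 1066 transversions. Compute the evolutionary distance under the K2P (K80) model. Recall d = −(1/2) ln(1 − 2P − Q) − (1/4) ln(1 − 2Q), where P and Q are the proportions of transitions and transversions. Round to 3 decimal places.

0.733

P = 63/2604 ≈ 0.024194 and Q = 1066/2604 ≈ 0.40937.
Under the Kimura two-parameter model, d = −½ ln(1 − 2P − Q) − ¼ ln(1 − 2Q).
1 − 2P − Q = 0.542242, giving −½ ln(0.542242) = 0.306021.
1 − 2Q = 0.18126, giving −¼ ln(0.18126) = 0.426956.
d = 0.306021 + 0.426956 = 0.732977.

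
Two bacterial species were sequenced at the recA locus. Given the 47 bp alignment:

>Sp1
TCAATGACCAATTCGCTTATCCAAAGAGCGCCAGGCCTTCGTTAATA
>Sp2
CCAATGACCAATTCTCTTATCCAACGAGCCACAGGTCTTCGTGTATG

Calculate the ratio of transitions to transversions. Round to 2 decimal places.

Transitions are A↔G and C↔T; transversions are all other mismatches.
Transitions: 3. Transversions: 6.
R = 3/6 = 0.50.

0.50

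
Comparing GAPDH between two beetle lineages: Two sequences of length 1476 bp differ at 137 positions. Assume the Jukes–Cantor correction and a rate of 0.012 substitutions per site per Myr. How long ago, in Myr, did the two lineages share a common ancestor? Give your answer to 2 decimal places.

4.13

p = 137/1476 ≈ 0.092818.
d = −(3/4) ln(1 − 4p/3) = −0.75 ln(1 − 0.123757) = −0.75 ln(0.876243)
  = −0.75 × (-0.132112) = 0.099084 substitutions/site.
Under a molecular clock d = 2μt, so t = d/(2μ) = 0.099084 / (2 × 0.012) = 4.13 Myr.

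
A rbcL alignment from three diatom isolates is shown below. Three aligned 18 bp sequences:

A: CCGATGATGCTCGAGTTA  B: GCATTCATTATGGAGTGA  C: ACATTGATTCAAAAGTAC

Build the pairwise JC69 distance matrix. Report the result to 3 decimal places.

A–B: 8/18 sites differ → p ≈ 0.444444, d = −0.75 ln(1 − 0.592592) = 0.673455 ≈ 0.673.
A–C: 9/18 sites differ → p = 0.5, d = −0.75 ln(1 − 0.666667) = 0.823960 ≈ 0.824.
B–C: 8/18 sites differ → p ≈ 0.444444, d = −0.75 ln(1 − 0.592592) = 0.673455 ≈ 0.673.

d(A,B) = 0.673, d(A,C) = 0.824, d(B,C) = 0.673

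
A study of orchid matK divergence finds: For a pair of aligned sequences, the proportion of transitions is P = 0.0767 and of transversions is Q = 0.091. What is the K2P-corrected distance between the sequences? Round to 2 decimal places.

Under the Kimura two-parameter model, d = −½ ln(1 − 2P − Q) − ¼ ln(1 − 2Q).
1 − 2P − Q = 0.7556, giving −½ ln(0.7556) = 0.140122.
1 − 2Q = 0.818, giving −¼ ln(0.818) = 0.050223.
d = 0.140122 + 0.050223 = 0.190345.

0.19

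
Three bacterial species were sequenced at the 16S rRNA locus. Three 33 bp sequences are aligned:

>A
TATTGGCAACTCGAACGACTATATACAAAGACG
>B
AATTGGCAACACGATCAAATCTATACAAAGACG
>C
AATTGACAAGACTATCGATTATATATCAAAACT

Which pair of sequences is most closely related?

A and B

A–B: 6/33 differ, p = 0.182, d = 0.208.
A–C: 11/33 differ, p = 0.333, d = 0.441.
B–C: 10/33 differ, p = 0.303, d = 0.388.
The smallest distance is between A and B.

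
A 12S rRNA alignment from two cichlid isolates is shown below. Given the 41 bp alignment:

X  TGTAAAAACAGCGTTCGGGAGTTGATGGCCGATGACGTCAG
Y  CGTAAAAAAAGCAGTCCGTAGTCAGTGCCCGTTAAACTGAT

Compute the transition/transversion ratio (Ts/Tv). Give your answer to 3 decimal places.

Transitions are A↔G and C↔T; transversions are all other mismatches.
Transitions: 6. Transversions: 10.
R = 6/10 = 0.600.

0.600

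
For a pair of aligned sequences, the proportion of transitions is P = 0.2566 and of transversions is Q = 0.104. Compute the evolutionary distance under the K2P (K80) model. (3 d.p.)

Under the Kimura two-parameter model, d = −½ ln(1 − 2P − Q) − ¼ ln(1 − 2Q).
1 − 2P − Q = 0.3828, giving −½ ln(0.3828) = 0.480121.
1 − 2Q = 0.792, giving −¼ ln(0.792) = 0.058298.
d = 0.480121 + 0.058298 = 0.538419.

0.538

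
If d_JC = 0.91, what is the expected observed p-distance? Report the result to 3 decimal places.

0.527

p = (3/4)(1 − e^(−4d/3)) = 0.75 × (1 − e^(-1.213333)) = 0.75 × (1 − 0.297205) = 0.527096.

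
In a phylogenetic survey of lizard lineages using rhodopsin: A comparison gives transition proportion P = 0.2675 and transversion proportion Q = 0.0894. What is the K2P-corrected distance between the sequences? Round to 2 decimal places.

0.54

Under the Kimura two-parameter model, d = −½ ln(1 − 2P − Q) − ¼ ln(1 − 2Q).
1 − 2P − Q = 0.3756, giving −½ ln(0.3756) = 0.489615.
1 − 2Q = 0.8212, giving −¼ ln(0.8212) = 0.049247.
d = 0.489615 + 0.049247 = 0.538862.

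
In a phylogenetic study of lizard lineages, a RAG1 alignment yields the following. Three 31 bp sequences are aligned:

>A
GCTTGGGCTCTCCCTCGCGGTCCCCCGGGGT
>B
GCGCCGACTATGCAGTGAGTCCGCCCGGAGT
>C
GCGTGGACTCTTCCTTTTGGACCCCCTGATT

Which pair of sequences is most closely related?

A and C

A–B: 14/31 differ, p = 0.452, d = 0.691.
A–C: 10/31 differ, p = 0.323, d = 0.422.
B–C: 13/31 differ, p = 0.419, d = 0.614.
The smallest distance is between A and C.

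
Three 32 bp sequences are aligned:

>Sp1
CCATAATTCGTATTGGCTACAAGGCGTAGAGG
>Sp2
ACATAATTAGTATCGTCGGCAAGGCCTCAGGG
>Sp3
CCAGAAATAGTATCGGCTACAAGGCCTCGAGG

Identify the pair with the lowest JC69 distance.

Sp1–Sp2: 10/32 differ, p = 0.313, d = 0.404.
Sp1–Sp3: 6/32 differ, p = 0.188, d = 0.216.
Sp2–Sp3: 8/32 differ, p = 0.250, d = 0.304.
The smallest distance is between Sp1 and Sp3.

Sp1 and Sp3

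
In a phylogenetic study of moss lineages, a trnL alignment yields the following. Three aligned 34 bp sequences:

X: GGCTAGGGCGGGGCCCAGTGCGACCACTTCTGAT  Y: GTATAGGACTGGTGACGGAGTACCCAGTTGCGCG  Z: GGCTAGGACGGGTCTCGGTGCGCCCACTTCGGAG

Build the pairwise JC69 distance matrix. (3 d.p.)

X–Y: 17/34 sites differ → p = 0.5, d = −0.75 ln(1 − 0.666667) = 0.823960 ≈ 0.824.
X–Z: 7/34 sites differ → p ≈ 0.205882, d = −0.75 ln(1 − 0.274509) = 0.240680 ≈ 0.241.
Y–Z: 12/34 sites differ → p ≈ 0.352941, d = −0.75 ln(1 − 0.470588) = 0.476991 ≈ 0.477.

d(X,Y) = 0.824, d(X,Z) = 0.241, d(Y,Z) = 0.477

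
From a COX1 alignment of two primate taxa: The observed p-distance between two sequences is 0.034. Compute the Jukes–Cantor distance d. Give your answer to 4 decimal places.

d = −(3/4) ln(1 − 4p/3) = −0.75 ln(1 − 0.045333) = −0.75 ln(0.954667)
  = −0.75 × (-0.046393) = 0.034795 substitutions/site.

0.0348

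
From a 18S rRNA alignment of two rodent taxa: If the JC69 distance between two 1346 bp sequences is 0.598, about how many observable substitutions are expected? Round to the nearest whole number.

555

Invert JC69: p = (3/4)(1 − e^(−4d/3)) = 0.75 × (1 − e^(-0.797333)) = 0.75 × (1 − 0.450529) = 0.412103.
Expected differing sites = pL ≈ 0.412103 × 1346 = 554.690638 ≈ 555.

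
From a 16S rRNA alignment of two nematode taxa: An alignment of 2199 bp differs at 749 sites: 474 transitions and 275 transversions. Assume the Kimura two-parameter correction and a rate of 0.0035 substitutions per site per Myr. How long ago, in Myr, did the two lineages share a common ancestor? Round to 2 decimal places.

68.30

P = 474/2199 ≈ 0.215553 and Q = 275/2199 ≈ 0.125057.
Under the Kimura two-parameter model, d = −½ ln(1 − 2P − Q) − ¼ ln(1 − 2Q).
1 − 2P − Q = 0.443837, giving −½ ln(0.443837) = 0.406149.
1 − 2Q = 0.749886, giving −¼ ln(0.749886) = 0.071959.
d = 0.406149 + 0.071959 = 0.478108.
Under a molecular clock d = 2μt, so t = d/(2μ) = 0.478108 / (2 × 0.0035) = 68.30 Myr.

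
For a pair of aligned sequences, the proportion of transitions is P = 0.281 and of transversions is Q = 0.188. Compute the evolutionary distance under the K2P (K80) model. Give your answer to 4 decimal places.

Under the Kimura two-parameter model, d = −½ ln(1 − 2P − Q) − ¼ ln(1 − 2Q).
1 − 2P − Q = 0.25, giving −½ ln(0.25) = 0.693147.
1 − 2Q = 0.624, giving −¼ ln(0.624) = 0.117901.
d = 0.693147 + 0.117901 = 0.811048.

0.8110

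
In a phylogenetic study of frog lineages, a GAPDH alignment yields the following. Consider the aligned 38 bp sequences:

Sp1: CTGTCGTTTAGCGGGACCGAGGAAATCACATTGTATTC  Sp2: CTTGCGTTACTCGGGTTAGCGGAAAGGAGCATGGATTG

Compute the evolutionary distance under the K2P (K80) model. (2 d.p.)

0.69

Of 38 sites, 1 differences are transitions and 15 are transversions, so P = 1/38 ≈ 0.026316 and Q = 15/38 ≈ 0.394737.
Under the Kimura two-parameter model, d = −½ ln(1 − 2P − Q) − ¼ ln(1 − 2Q).
1 − 2P − Q = 0.552631, giving −½ ln(0.552631) = 0.296532.
1 − 2Q = 0.210526, giving −¼ ln(0.210526) = 0.389537.
d = 0.296532 + 0.389537 = 0.686069.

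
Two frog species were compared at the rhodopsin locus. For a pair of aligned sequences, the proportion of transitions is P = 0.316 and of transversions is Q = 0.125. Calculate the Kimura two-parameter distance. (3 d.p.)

Under the Kimura two-parameter model, d = −½ ln(1 − 2P − Q) − ¼ ln(1 − 2Q).
1 − 2P − Q = 0.243, giving −½ ln(0.243) = 0.707347.
1 − 2Q = 0.75, giving −¼ ln(0.75) = 0.071921.
d = 0.707347 + 0.071921 = 0.779268.

0.779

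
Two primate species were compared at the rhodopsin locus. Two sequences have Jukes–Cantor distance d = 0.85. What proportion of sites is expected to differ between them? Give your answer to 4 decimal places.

p = (3/4)(1 − e^(−4d/3)) = 0.75 × (1 − e^(-1.133333)) = 0.75 × (1 − 0.321958) = 0.508532.

0.5085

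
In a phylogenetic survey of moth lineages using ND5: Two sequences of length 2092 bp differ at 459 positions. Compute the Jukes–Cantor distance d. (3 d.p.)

p = 459/2092 ≈ 0.219407.
d = −(3/4) ln(1 − 4p/3) = −0.75 ln(1 − 0.292543) = −0.75 ln(0.707457)
  = −0.75 × (-0.346078) = 0.259559 substitutions/site.

0.260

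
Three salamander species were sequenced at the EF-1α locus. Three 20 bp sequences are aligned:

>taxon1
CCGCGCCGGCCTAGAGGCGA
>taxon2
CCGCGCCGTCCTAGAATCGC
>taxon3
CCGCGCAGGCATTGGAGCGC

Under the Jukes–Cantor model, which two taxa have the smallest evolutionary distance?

taxon1–taxon2: 4/20 differ, p = 0.200, d = 0.233.
taxon1–taxon3: 6/20 differ, p = 0.300, d = 0.383.
taxon2–taxon3: 6/20 differ, p = 0.300, d = 0.383.
The smallest distance is between taxon1 and taxon2.

taxon1 and taxon2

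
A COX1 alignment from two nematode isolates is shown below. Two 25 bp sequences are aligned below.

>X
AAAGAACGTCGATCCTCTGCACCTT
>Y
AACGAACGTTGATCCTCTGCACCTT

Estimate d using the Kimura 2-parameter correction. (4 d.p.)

0.0848

Of 25 sites, 1 differences are transitions and 1 are transversions, so P = 1/25 = 0.04 and Q = 1/25 = 0.04.
Under the Kimura two-parameter model, d = −½ ln(1 − 2P − Q) − ¼ ln(1 − 2Q).
1 − 2P − Q = 0.88, giving −½ ln(0.88) = 0.063917.
1 − 2Q = 0.92, giving −¼ ln(0.92) = 0.020845.
d = 0.063917 + 0.020845 = 0.084762.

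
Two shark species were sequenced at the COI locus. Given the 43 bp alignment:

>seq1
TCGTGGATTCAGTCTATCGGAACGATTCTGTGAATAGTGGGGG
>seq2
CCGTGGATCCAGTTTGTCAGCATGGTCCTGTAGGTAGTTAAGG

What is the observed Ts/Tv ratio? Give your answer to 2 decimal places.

6.50

Transitions are A↔G and C↔T; transversions are all other mismatches.
Transitions: 13. Transversions: 2.
R = 13/2 = 6.50.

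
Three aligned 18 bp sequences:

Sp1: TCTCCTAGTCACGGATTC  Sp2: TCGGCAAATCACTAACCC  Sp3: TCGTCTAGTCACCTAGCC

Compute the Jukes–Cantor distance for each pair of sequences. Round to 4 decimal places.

Sp1–Sp2: 8/18 sites differ → p ≈ 0.444444, d = −0.75 ln(1 − 0.592592) = 0.673455 ≈ 0.6735.
Sp1–Sp3: 6/18 sites differ → p ≈ 0.333333, d = −0.75 ln(1 − 0.444444) = 0.440839 ≈ 0.4408.
Sp2–Sp3: 6/18 sites differ → p ≈ 0.333333, d = −0.75 ln(1 − 0.444444) = 0.440839 ≈ 0.4408.

d(Sp1,Sp2) = 0.6735, d(Sp1,Sp3) = 0.4408, d(Sp2,Sp3) = 0.4408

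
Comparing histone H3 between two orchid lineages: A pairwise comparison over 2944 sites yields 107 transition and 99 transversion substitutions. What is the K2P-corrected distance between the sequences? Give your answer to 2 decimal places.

P = 107/2944 ≈ 0.036345 and Q = 99/2944 ≈ 0.033628.
Under the Kimura two-parameter model, d = −½ ln(1 − 2P − Q) − ¼ ln(1 − 2Q).
1 − 2P − Q = 0.893682, giving −½ ln(0.893682) = 0.056203.
1 − 2Q = 0.932744, giving −¼ ln(0.932744) = 0.017406.
d = 0.056203 + 0.017406 = 0.073609.

0.07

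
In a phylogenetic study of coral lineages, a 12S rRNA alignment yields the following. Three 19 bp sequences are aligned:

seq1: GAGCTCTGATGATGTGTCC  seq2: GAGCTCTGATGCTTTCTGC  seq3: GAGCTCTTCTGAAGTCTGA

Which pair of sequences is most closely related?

seq1 and seq2

seq1–seq2: 4/19 differ, p = 0.211, d = 0.247.
seq1–seq3: 6/19 differ, p = 0.316, d = 0.410.
seq2–seq3: 6/19 differ, p = 0.316, d = 0.410.
The smallest distance is between seq1 and seq2.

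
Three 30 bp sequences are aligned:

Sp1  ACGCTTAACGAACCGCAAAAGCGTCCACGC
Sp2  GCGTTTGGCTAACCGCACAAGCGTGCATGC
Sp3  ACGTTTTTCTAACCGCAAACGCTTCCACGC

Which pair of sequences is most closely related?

Sp1 and Sp3

Sp1–Sp2: 8/30 differ, p = 0.267, d = 0.330.
Sp1–Sp3: 6/30 differ, p = 0.200, d = 0.233.
Sp2–Sp3: 8/30 differ, p = 0.267, d = 0.330.
The smallest distance is between Sp1 and Sp3.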